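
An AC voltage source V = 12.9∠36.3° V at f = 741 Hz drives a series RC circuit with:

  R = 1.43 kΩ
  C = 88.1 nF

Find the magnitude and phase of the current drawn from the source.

Step 1 — Angular frequency: ω = 2π·f = 2π·741 = 4656 rad/s.
Step 2 — Component impedances:
  R: Z = R = 1430 Ω
  C: Z = 1/(jωC) = -j/(ω·C) = 0 - j2438 Ω
Step 3 — Series combination: Z_total = R + C = 1430 - j2438 Ω = 2826∠-59.6° Ω.
Step 4 — Source phasor: V = 12.9∠36.3° V = 10.4 + j7.637 V.
Step 5 — Ohm's law: I = V / Z_total = (10.4 + j7.637) / (1430 - j2438) = -0.0004696 + j0.00454 A.
Step 6 — Convert to polar: |I| = 0.004564 A, ∠I = 95.9°.

I = 0.004564∠95.9° A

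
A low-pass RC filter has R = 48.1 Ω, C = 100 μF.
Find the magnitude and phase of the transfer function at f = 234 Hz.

Step 1 — Angular frequency: ω = 2π·234 = 1470 rad/s.
Step 2 — Transfer function: H(jω) = 1/(1 + jωRC).
Step 3 — Denominator: 1 + jωRC = 1 + j·1470·48.1·0.0001 = 1 + j7.072.
Step 4 — H = 0.0196 - j0.1386.
Step 5 — Magnitude: |H| = 0.14 (-17.1 dB); phase: φ = -82.0°.

|H| = 0.14 (-17.1 dB), φ = -82.0°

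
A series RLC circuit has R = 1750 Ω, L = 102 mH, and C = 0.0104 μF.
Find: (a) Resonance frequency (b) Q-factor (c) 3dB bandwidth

Step 1 — Resonance: ω₀ = 1/√(LC) = 1/√(0.102·1.04e-08) = 3.07e+04 rad/s.
Step 2 — f₀ = ω₀/(2π) = 4887 Hz.
Step 3 — Series Q: Q = ω₀L/R = 3.07e+04·0.102/1750 = 1.79.
Step 4 — Bandwidth: Δω = ω₀/Q = 1.716e+04 rad/s; BW = Δω/(2π) = 2731 Hz.

(a) f₀ = 4887 Hz  (b) Q = 1.79  (c) BW = 2731 Hz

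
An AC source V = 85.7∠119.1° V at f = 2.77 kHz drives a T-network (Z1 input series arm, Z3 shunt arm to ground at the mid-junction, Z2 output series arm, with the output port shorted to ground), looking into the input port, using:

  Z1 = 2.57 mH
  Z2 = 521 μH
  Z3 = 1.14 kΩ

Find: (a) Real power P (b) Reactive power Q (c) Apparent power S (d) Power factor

Step 1 — Angular frequency: ω = 2π·f = 2π·2770 = 1.74e+04 rad/s.
Step 2 — Component impedances:
  Z1: Z = jωL = j·1.74e+04·0.00257 = 0 + j44.73 Ω
  Z2: Z = jωL = j·1.74e+04·0.000521 = 0 + j9.068 Ω
  Z3: Z = R = 1140 Ω
Step 3 — With the output port shorted to ground, the output series arm Z2 runs from the junction to ground; the shunt arm Z3 also runs from the junction to ground. They appear in parallel: Z3 || Z2 = 0.07212 + j9.067 Ω.
Step 4 — Series with input arm Z1: Z_in = Z1 + (Z3 || Z2) = 0.07212 + j53.8 Ω = 53.8∠89.9° Ω.
Step 5 — Source phasor: V = 85.7∠119.1° V = -41.68 + j74.88 V.
Step 6 — Current: I = V / Z = 1.391 + j0.7766 A = 1.593∠29.2° A.
Step 7 — Complex power: S = V·I* = 0.183 + j136.5 VA.
Step 8 — Real power: P = Re(S) = 0.183 W.
Step 9 — Reactive power: Q = Im(S) = 136.5 VAR.
Step 10 — Apparent power: |S| = 136.5 VA.
Step 11 — Power factor: PF = P/|S| = 0.001341 (lagging).

(a) P = 0.183 W  (b) Q = 136.5 VAR  (c) S = 136.5 VA  (d) PF = 0.001341 (lagging)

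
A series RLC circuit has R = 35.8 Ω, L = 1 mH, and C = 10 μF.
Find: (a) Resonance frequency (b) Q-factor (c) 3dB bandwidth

Step 1 — Resonance: ω₀ = 1/√(LC) = 1/√(0.001·1e-05) = 1e+04 rad/s.
Step 2 — f₀ = ω₀/(2π) = 1592 Hz.
Step 3 — Series Q: Q = ω₀L/R = 1e+04·0.001/35.8 = 0.2793.
Step 4 — Bandwidth: Δω = ω₀/Q = 3.58e+04 rad/s; BW = Δω/(2π) = 5698 Hz.

(a) f₀ = 1592 Hz  (b) Q = 0.2793  (c) BW = 5698 Hz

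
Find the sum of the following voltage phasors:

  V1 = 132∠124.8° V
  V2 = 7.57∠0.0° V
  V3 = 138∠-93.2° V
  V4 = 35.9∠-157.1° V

Step 1 — Convert each phasor to rectangular form:
  V1 = 132·(cos(124.8°) + j·sin(124.8°)) = -75.33 + j108.4 V
  V2 = 7.57·(cos(0.0°) + j·sin(0.0°)) = 7.57 V
  V3 = 138·(cos(-93.2°) + j·sin(-93.2°)) = -7.703 - j137.8 V
  V4 = 35.9·(cos(-157.1°) + j·sin(-157.1°)) = -33.07 - j13.97 V
Step 2 — Sum components: V_total = -108.5 - j43.36 V.
Step 3 — Convert to polar: |V_total| = 116.9 V, ∠V_total = -158.2°.

V_total = 116.9∠-158.2° V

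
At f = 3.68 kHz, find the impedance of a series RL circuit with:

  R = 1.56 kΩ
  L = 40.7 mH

Step 1 — Angular frequency: ω = 2π·f = 2π·3680 = 2.312e+04 rad/s.
Step 2 — Component impedances:
  R: Z = R = 1560 Ω
  L: Z = jωL = j·2.312e+04·0.0407 = 0 + j941.1 Ω
Step 3 — Series combination: Z_total = R + L = 1560 + j941.1 Ω = 1822∠31.1° Ω.

Z = 1560 + j941.1 Ω = 1822∠31.1° Ω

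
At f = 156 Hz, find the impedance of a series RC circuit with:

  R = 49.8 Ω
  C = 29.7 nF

Step 1 — Angular frequency: ω = 2π·f = 2π·156 = 980.2 rad/s.
Step 2 — Component impedances:
  R: Z = R = 49.8 Ω
  C: Z = 1/(jωC) = -j/(ω·C) = 0 - j3.435e+04 Ω
Step 3 — Series combination: Z_total = R + C = 49.8 - j3.435e+04 Ω = 3.435e+04∠-89.9° Ω.

Z = 49.8 - j3.435e+04 Ω = 3.435e+04∠-89.9° Ω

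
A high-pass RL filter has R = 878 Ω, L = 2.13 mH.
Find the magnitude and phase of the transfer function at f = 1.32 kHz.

Step 1 — Angular frequency: ω = 2π·1320 = 8294 rad/s.
Step 2 — Transfer function: H(jω) = jωL/(R + jωL).
Step 3 — Numerator jωL = j·17.67; denominator R + jωL = 878 + j17.67.
Step 4 — H = 0.0004047 + j0.02011.
Step 5 — Magnitude: |H| = 0.02012 (-33.9 dB); phase: φ = 88.8°.

|H| = 0.02012 (-33.9 dB), φ = 88.8°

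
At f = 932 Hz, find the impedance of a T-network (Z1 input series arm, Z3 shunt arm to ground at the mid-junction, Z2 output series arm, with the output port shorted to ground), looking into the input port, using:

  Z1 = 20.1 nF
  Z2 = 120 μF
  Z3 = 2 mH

Step 1 — Angular frequency: ω = 2π·f = 2π·932 = 5856 rad/s.
Step 2 — Component impedances:
  Z1: Z = 1/(jωC) = -j/(ω·C) = 0 - j8496 Ω
  Z2: Z = 1/(jωC) = -j/(ω·C) = 0 - j1.423 Ω
  Z3: Z = jωL = j·5856·0.002 = 0 + j11.71 Ω
Step 3 — With the output port shorted to ground, the output series arm Z2 runs from the junction to ground; the shunt arm Z3 also runs from the junction to ground. They appear in parallel: Z3 || Z2 = 0 - j1.62 Ω.
Step 4 — Series with input arm Z1: Z_in = Z1 + (Z3 || Z2) = 0 - j8497 Ω = 8497∠-90.0° Ω.

Z = 0 - j8497 Ω = 8497∠-90.0° Ω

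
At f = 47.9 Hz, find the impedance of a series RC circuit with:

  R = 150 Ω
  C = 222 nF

Step 1 — Angular frequency: ω = 2π·f = 2π·47.9 = 301 rad/s.
Step 2 — Component impedances:
  R: Z = R = 150 Ω
  C: Z = 1/(jωC) = -j/(ω·C) = 0 - j1.497e+04 Ω
Step 3 — Series combination: Z_total = R + C = 150 - j1.497e+04 Ω = 1.497e+04∠-89.4° Ω.

Z = 150 - j1.497e+04 Ω = 1.497e+04∠-89.4° Ω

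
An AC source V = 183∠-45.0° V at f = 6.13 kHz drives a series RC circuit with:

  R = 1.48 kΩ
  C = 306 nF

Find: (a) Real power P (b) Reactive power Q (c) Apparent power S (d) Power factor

Step 1 — Angular frequency: ω = 2π·f = 2π·6130 = 3.852e+04 rad/s.
Step 2 — Component impedances:
  R: Z = R = 1480 Ω
  C: Z = 1/(jωC) = -j/(ω·C) = 0 - j84.85 Ω
Step 3 — Series combination: Z_total = R + C = 1480 - j84.85 Ω = 1482∠-3.3° Ω.
Step 4 — Source phasor: V = 183∠-45.0° V = 129.4 - j129.4 V.
Step 5 — Current: I = V / Z = 0.09214 - j0.08215 A = 0.1234∠-41.7° A.
Step 6 — Complex power: S = V·I* = 22.55 - j1.293 VA.
Step 7 — Real power: P = Re(S) = 22.55 W.
Step 8 — Reactive power: Q = Im(S) = -1.293 VAR.
Step 9 — Apparent power: |S| = 22.59 VA.
Step 10 — Power factor: PF = P/|S| = 0.9984 (leading).

(a) P = 22.55 W  (b) Q = -1.293 VAR  (c) S = 22.59 VA  (d) PF = 0.9984 (leading)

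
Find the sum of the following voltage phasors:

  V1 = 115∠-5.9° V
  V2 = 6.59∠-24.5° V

Step 1 — Convert each phasor to rectangular form:
  V1 = 115·(cos(-5.9°) + j·sin(-5.9°)) = 114.4 - j11.82 V
  V2 = 6.59·(cos(-24.5°) + j·sin(-24.5°)) = 5.997 - j2.733 V
Step 2 — Sum components: V_total = 120.4 - j14.55 V.
Step 3 — Convert to polar: |V_total| = 121.3 V, ∠V_total = -6.9°.

V_total = 121.3∠-6.9° V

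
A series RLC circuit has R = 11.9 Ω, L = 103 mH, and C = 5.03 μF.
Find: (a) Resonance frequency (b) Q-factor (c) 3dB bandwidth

Step 1 — Resonance: ω₀ = 1/√(LC) = 1/√(0.103·5.03e-06) = 1389 rad/s.
Step 2 — f₀ = ω₀/(2π) = 221.1 Hz.
Step 3 — Series Q: Q = ω₀L/R = 1389·0.103/11.9 = 12.03.
Step 4 — Bandwidth: Δω = ω₀/Q = 115.5 rad/s; BW = Δω/(2π) = 18.39 Hz.

(a) f₀ = 221.1 Hz  (b) Q = 12.03  (c) BW = 18.39 Hz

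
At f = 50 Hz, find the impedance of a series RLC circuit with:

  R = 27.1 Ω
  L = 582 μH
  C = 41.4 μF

Step 1 — Angular frequency: ω = 2π·f = 2π·50 = 314.2 rad/s.
Step 2 — Component impedances:
  R: Z = R = 27.1 Ω
  L: Z = jωL = j·314.2·0.000582 = 0 + j0.1828 Ω
  C: Z = 1/(jωC) = -j/(ω·C) = 0 - j76.89 Ω
Step 3 — Series combination: Z_total = R + L + C = 27.1 - j76.7 Ω = 81.35∠-70.5° Ω.

Z = 27.1 - j76.7 Ω = 81.35∠-70.5° Ω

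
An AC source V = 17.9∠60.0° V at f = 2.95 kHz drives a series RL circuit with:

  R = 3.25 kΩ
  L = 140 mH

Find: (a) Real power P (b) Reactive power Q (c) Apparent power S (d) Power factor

Step 1 — Angular frequency: ω = 2π·f = 2π·2950 = 1.854e+04 rad/s.
Step 2 — Component impedances:
  R: Z = R = 3250 Ω
  L: Z = jωL = j·1.854e+04·0.14 = 0 + j2595 Ω
Step 3 — Series combination: Z_total = R + L = 3250 + j2595 Ω = 4159∠38.6° Ω.
Step 4 — Source phasor: V = 17.9∠60.0° V = 8.95 + j15.5 V.
Step 5 — Current: I = V / Z = 0.004007 + j0.00157 A = 0.004304∠21.4° A.
Step 6 — Complex power: S = V·I* = 0.06021 + j0.04807 VA.
Step 7 — Real power: P = Re(S) = 0.06021 W.
Step 8 — Reactive power: Q = Im(S) = 0.04807 VAR.
Step 9 — Apparent power: |S| = 0.07704 VA.
Step 10 — Power factor: PF = P/|S| = 0.7815 (lagging).

(a) P = 0.06021 W  (b) Q = 0.04807 VAR  (c) S = 0.07704 VA  (d) PF = 0.7815 (lagging)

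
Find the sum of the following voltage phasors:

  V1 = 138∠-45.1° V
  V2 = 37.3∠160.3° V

Step 1 — Convert each phasor to rectangular form:
  V1 = 138·(cos(-45.1°) + j·sin(-45.1°)) = 97.41 - j97.75 V
  V2 = 37.3·(cos(160.3°) + j·sin(160.3°)) = -35.12 + j12.57 V
Step 2 — Sum components: V_total = 62.29 - j85.18 V.
Step 3 — Convert to polar: |V_total| = 105.5 V, ∠V_total = -53.8°.

V_total = 105.5∠-53.8° V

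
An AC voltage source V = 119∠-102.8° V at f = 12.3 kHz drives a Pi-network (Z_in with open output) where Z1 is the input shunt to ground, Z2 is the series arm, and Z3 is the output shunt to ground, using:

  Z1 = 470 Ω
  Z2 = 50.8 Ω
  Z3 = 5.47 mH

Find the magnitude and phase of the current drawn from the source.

Step 1 — Angular frequency: ω = 2π·f = 2π·1.23e+04 = 7.728e+04 rad/s.
Step 2 — Component impedances:
  Z1: Z = R = 470 Ω
  Z2: Z = R = 50.8 Ω
  Z3: Z = jωL = j·7.728e+04·0.00547 = 0 + j422.7 Ω
Step 3 — With open output, the series arm Z2 and the output shunt Z3 appear in series to ground: Z2 + Z3 = 50.8 + j422.7 Ω.
Step 4 — Parallel with input shunt Z1: Z_in = Z1 || (Z2 + Z3) = 214.3 + j207.5 Ω = 298.3∠44.1° Ω.
Step 5 — Source phasor: V = 119∠-102.8° V = -26.36 - j116 V.
Step 6 — Ohm's law: I = V / Z_total = (-26.36 - j116) / (214.3 + j207.5) = -0.3341 - j0.2179 A.
Step 7 — Convert to polar: |I| = 0.3989 A, ∠I = -146.9°.

I = 0.3989∠-146.9° A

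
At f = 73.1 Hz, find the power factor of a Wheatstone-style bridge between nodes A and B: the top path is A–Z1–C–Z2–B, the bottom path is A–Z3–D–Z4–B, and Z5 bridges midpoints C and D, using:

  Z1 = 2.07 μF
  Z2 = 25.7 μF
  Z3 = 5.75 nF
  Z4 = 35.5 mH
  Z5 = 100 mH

Step 1 — Angular frequency: ω = 2π·f = 2π·73.1 = 459.3 rad/s.
Step 2 — Component impedances:
  Z1: Z = 1/(jωC) = -j/(ω·C) = 0 - j1052 Ω
  Z2: Z = 1/(jωC) = -j/(ω·C) = 0 - j84.72 Ω
  Z3: Z = 1/(jωC) = -j/(ω·C) = 0 - j3.786e+05 Ω
  Z4: Z = jωL = j·459.3·0.0355 = 0 + j16.31 Ω
  Z5: Z = jωL = j·459.3·0.1 = 0 + j45.93 Ω
Step 3 — Bridge requires nodal analysis (the Z5 bridge couples midpoints C and D, so the two paths cannot be reduced to a simple series/parallel combination). Setting node B to ground and injecting 1 A at node A, the 3-node admittance system at A, C, D solves to V_A = Z_AB = 0 - j815.2 Ω = 815.2∠-90.0° Ω.
Step 4 — Power factor: PF = cos(φ) = Re(Z)/|Z| = 0/815.2 = 0.
Step 5 — Type: Im(Z) = -815.2 ⇒ leading (phase φ = -90.0°).

PF = 0 (leading, φ = -90.0°)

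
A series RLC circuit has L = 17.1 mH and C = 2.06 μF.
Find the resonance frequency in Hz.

Step 1 — Resonance condition Im(Z)=0 gives ω₀ = 1/√(LC).
Step 2 — ω₀ = 1/√(0.0171·2.06e-06) = 5328 rad/s.
Step 3 — f₀ = ω₀/(2π) = 848 Hz.

f₀ = 848 Hz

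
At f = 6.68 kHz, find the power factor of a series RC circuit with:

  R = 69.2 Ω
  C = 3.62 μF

Step 1 — Angular frequency: ω = 2π·f = 2π·6680 = 4.197e+04 rad/s.
Step 2 — Component impedances:
  R: Z = R = 69.2 Ω
  C: Z = 1/(jωC) = -j/(ω·C) = 0 - j6.582 Ω
Step 3 — Series combination: Z_total = R + C = 69.2 - j6.582 Ω = 69.51∠-5.4° Ω.
Step 4 — Power factor: PF = cos(φ) = Re(Z)/|Z| = 69.2/69.51 = 0.9955.
Step 5 — Type: Im(Z) = -6.582 ⇒ leading (phase φ = -5.4°).

PF = 0.9955 (leading, φ = -5.4°)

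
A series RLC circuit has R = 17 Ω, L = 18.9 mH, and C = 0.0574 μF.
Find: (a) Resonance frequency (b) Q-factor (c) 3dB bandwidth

Step 1 — Resonance: ω₀ = 1/√(LC) = 1/√(0.0189·5.74e-08) = 3.036e+04 rad/s.
Step 2 — f₀ = ω₀/(2π) = 4832 Hz.
Step 3 — Series Q: Q = ω₀L/R = 3.036e+04·0.0189/17 = 33.75.
Step 4 — Bandwidth: Δω = ω₀/Q = 899.5 rad/s; BW = Δω/(2π) = 143.2 Hz.

(a) f₀ = 4832 Hz  (b) Q = 33.75  (c) BW = 143.2 Hz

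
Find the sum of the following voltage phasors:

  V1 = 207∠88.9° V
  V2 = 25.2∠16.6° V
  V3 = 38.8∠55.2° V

Step 1 — Convert each phasor to rectangular form:
  V1 = 207·(cos(88.9°) + j·sin(88.9°)) = 3.974 + j207 V
  V2 = 25.2·(cos(16.6°) + j·sin(16.6°)) = 24.15 + j7.199 V
  V3 = 38.8·(cos(55.2°) + j·sin(55.2°)) = 22.14 + j31.86 V
Step 2 — Sum components: V_total = 50.27 + j246 V.
Step 3 — Convert to polar: |V_total| = 251.1 V, ∠V_total = 78.5°.

V_total = 251.1∠78.5° V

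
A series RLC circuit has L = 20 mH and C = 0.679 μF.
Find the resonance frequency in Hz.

Step 1 — Resonance condition Im(Z)=0 gives ω₀ = 1/√(LC).
Step 2 — ω₀ = 1/√(0.02·6.79e-07) = 8581 rad/s.
Step 3 — f₀ = ω₀/(2π) = 1366 Hz.

f₀ = 1366 Hz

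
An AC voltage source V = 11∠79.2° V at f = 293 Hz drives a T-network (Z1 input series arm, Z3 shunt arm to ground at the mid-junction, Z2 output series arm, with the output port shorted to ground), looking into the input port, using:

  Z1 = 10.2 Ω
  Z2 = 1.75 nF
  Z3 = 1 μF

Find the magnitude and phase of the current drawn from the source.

Step 1 — Angular frequency: ω = 2π·f = 2π·293 = 1841 rad/s.
Step 2 — Component impedances:
  Z1: Z = R = 10.2 Ω
  Z2: Z = 1/(jωC) = -j/(ω·C) = 0 - j3.104e+05 Ω
  Z3: Z = 1/(jωC) = -j/(ω·C) = 0 - j543.2 Ω
Step 3 — With the output port shorted to ground, the output series arm Z2 runs from the junction to ground; the shunt arm Z3 also runs from the junction to ground. They appear in parallel: Z3 || Z2 = 0 - j542.2 Ω.
Step 4 — Series with input arm Z1: Z_in = Z1 + (Z3 || Z2) = 10.2 - j542.2 Ω = 542.3∠-88.9° Ω.
Step 5 — Source phasor: V = 11∠79.2° V = 2.061 + j10.81 V.
Step 6 — Ohm's law: I = V / Z_total = (2.061 + j10.81) / (10.2 - j542.2) = -0.01985 + j0.004175 A.
Step 7 — Convert to polar: |I| = 0.02028 A, ∠I = 168.1°.

I = 0.02028∠168.1° A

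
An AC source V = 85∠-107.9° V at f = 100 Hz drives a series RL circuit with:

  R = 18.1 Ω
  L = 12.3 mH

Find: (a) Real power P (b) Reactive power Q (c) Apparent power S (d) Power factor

Step 1 — Angular frequency: ω = 2π·f = 2π·100 = 628.3 rad/s.
Step 2 — Component impedances:
  R: Z = R = 18.1 Ω
  L: Z = jωL = j·628.3·0.0123 = 0 + j7.728 Ω
Step 3 — Series combination: Z_total = R + L = 18.1 + j7.728 Ω = 19.68∠23.1° Ω.
Step 4 — Source phasor: V = 85∠-107.9° V = -26.13 - j80.89 V.
Step 5 — Current: I = V / Z = -2.835 - j3.258 A = 4.319∠-131.0° A.
Step 6 — Complex power: S = V·I* = 337.6 + j144.2 VA.
Step 7 — Real power: P = Re(S) = 337.6 W.
Step 8 — Reactive power: Q = Im(S) = 144.2 VAR.
Step 9 — Apparent power: |S| = 367.1 VA.
Step 10 — Power factor: PF = P/|S| = 0.9197 (lagging).

(a) P = 337.6 W  (b) Q = 144.2 VAR  (c) S = 367.1 VA  (d) PF = 0.9197 (lagging)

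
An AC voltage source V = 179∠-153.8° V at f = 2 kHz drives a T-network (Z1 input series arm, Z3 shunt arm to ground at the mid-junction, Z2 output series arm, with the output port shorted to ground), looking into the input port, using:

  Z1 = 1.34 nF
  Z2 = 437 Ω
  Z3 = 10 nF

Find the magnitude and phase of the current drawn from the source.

Step 1 — Angular frequency: ω = 2π·f = 2π·2000 = 1.257e+04 rad/s.
Step 2 — Component impedances:
  Z1: Z = 1/(jωC) = -j/(ω·C) = 0 - j5.939e+04 Ω
  Z2: Z = R = 437 Ω
  Z3: Z = 1/(jωC) = -j/(ω·C) = 0 - j7958 Ω
Step 3 — With the output port shorted to ground, the output series arm Z2 runs from the junction to ground; the shunt arm Z3 also runs from the junction to ground. They appear in parallel: Z3 || Z2 = 435.7 - j23.93 Ω.
Step 4 — Series with input arm Z1: Z_in = Z1 + (Z3 || Z2) = 435.7 - j5.941e+04 Ω = 5.941e+04∠-89.6° Ω.
Step 5 — Source phasor: V = 179∠-153.8° V = -160.6 - j79.03 V.
Step 6 — Ohm's law: I = V / Z_total = (-160.6 - j79.03) / (435.7 - j5.941e+04) = 0.00131 - j0.002713 A.
Step 7 — Convert to polar: |I| = 0.003013 A, ∠I = -64.2°.

I = 0.003013∠-64.2° A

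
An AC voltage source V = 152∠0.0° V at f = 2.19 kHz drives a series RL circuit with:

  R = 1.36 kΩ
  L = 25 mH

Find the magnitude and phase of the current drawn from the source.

Step 1 — Angular frequency: ω = 2π·f = 2π·2190 = 1.376e+04 rad/s.
Step 2 — Component impedances:
  R: Z = R = 1360 Ω
  L: Z = jωL = j·1.376e+04·0.025 = 0 + j344 Ω
Step 3 — Series combination: Z_total = R + L = 1360 + j344 Ω = 1403∠14.2° Ω.
Step 4 — Source phasor: V = 152∠0.0° V = 152 V.
Step 5 — Ohm's law: I = V / Z_total = (152) / (1360 + j344) = 0.105 - j0.02657 A.
Step 6 — Convert to polar: |I| = 0.1084 A, ∠I = -14.2°.

I = 0.1084∠-14.2° A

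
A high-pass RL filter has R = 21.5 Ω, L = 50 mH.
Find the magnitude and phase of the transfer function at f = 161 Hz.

Step 1 — Angular frequency: ω = 2π·161 = 1012 rad/s.
Step 2 — Transfer function: H(jω) = jωL/(R + jωL).
Step 3 — Numerator jωL = j·50.58; denominator R + jωL = 21.5 + j50.58.
Step 4 — H = 0.847 + j0.36.
Step 5 — Magnitude: |H| = 0.9203 (-0.7 dB); phase: φ = 23.0°.

|H| = 0.9203 (-0.7 dB), φ = 23.0°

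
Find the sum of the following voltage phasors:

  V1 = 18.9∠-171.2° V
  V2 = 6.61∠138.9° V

Step 1 — Convert each phasor to rectangular form:
  V1 = 18.9·(cos(-171.2°) + j·sin(-171.2°)) = -18.68 - j2.891 V
  V2 = 6.61·(cos(138.9°) + j·sin(138.9°)) = -4.981 + j4.345 V
Step 2 — Sum components: V_total = -23.66 + j1.454 V.
Step 3 — Convert to polar: |V_total| = 23.7 V, ∠V_total = 176.5°.

V_total = 23.7∠176.5° V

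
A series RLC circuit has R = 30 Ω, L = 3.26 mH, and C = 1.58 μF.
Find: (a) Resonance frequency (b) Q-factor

Step 1 — Resonance condition Im(Z)=0 gives ω₀ = 1/√(LC).
Step 2 — ω₀ = 1/√(0.00326·1.58e-06) = 1.393e+04 rad/s.
Step 3 — f₀ = ω₀/(2π) = 2218 Hz.
Step 4 — Series Q: Q = ω₀L/R = 1.393e+04·0.00326/30 = 1.514.

(a) f₀ = 2218 Hz  (b) Q = 1.514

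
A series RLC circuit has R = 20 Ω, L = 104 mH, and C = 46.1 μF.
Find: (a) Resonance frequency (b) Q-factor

Step 1 — Resonance condition Im(Z)=0 gives ω₀ = 1/√(LC).
Step 2 — ω₀ = 1/√(0.104·4.61e-05) = 456.7 rad/s.
Step 3 — f₀ = ω₀/(2π) = 72.69 Hz.
Step 4 — Series Q: Q = ω₀L/R = 456.7·0.104/20 = 2.375.

(a) f₀ = 72.69 Hz  (b) Q = 2.375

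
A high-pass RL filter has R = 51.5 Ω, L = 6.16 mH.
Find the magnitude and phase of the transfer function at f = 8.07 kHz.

Step 1 — Angular frequency: ω = 2π·8070 = 5.071e+04 rad/s.
Step 2 — Transfer function: H(jω) = jωL/(R + jωL).
Step 3 — Numerator jωL = j·312.3; denominator R + jωL = 51.5 + j312.3.
Step 4 — H = 0.9735 + j0.1605.
Step 5 — Magnitude: |H| = 0.9867 (-0.1 dB); phase: φ = 9.4°.

|H| = 0.9867 (-0.1 dB), φ = 9.4°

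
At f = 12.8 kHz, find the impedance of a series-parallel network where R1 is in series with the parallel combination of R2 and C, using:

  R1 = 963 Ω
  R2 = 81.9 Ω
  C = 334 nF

Step 1 — Angular frequency: ω = 2π·f = 2π·1.28e+04 = 8.042e+04 rad/s.
Step 2 — Component impedances:
  R1: Z = R = 963 Ω
  R2: Z = R = 81.9 Ω
  C: Z = 1/(jωC) = -j/(ω·C) = 0 - j37.23 Ω
Step 3 — Parallel branch: R2 || C = 1/(1/R2 + 1/C) = 14.02 - j30.85 Ω.
Step 4 — Series with R1: Z_total = R1 + (R2 || C) = 977 - j30.85 Ω = 977.5∠-1.8° Ω.

Z = 977 - j30.85 Ω = 977.5∠-1.8° Ω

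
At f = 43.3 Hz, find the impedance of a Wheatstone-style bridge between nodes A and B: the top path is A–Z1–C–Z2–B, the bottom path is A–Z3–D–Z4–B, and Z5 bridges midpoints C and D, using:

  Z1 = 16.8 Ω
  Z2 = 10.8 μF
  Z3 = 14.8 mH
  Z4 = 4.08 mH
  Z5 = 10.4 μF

Step 1 — Angular frequency: ω = 2π·f = 2π·43.3 = 272.1 rad/s.
Step 2 — Component impedances:
  Z1: Z = R = 16.8 Ω
  Z2: Z = 1/(jωC) = -j/(ω·C) = 0 - j340.3 Ω
  Z3: Z = jωL = j·272.1·0.0148 = 0 + j4.027 Ω
  Z4: Z = jωL = j·272.1·0.00408 = 0 + j1.11 Ω
  Z5: Z = 1/(jωC) = -j/(ω·C) = 0 - j353.4 Ω
Step 3 — Bridge requires nodal analysis (the Z5 bridge couples midpoints C and D, so the two paths cannot be reduced to a simple series/parallel combination). Setting node B to ground and injecting 1 A at node A, the 3-node admittance system at A, C, D solves to V_A = Z_AB = 0.01228 + j5.262 Ω = 5.262∠89.9° Ω.

Z = 0.01228 + j5.262 Ω = 5.262∠89.9° Ω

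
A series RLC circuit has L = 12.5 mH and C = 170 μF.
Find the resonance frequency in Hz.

Step 1 — Resonance condition Im(Z)=0 gives ω₀ = 1/√(LC).
Step 2 — ω₀ = 1/√(0.0125·0.00017) = 686 rad/s.
Step 3 — f₀ = ω₀/(2π) = 109.2 Hz.

f₀ = 109.2 Hz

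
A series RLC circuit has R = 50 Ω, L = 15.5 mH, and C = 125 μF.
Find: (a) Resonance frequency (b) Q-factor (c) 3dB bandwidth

Step 1 — Resonance condition Im(Z)=0 gives ω₀ = 1/√(LC).
Step 2 — ω₀ = 1/√(0.0155·0.000125) = 718.4 rad/s.
Step 3 — f₀ = ω₀/(2π) = 114.3 Hz.
Step 4 — Series Q: Q = ω₀L/R = 718.4·0.0155/50 = 0.2227.
Step 5 — 3dB bandwidth: Δω = ω₀/Q = 3226 rad/s; BW = Δω/(2π) = 513.4 Hz.

(a) f₀ = 114.3 Hz  (b) Q = 0.2227  (c) BW = 513.4 Hz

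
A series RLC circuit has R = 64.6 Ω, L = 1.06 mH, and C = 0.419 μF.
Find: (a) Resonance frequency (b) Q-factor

Step 1 — Resonance condition Im(Z)=0 gives ω₀ = 1/√(LC).
Step 2 — ω₀ = 1/√(0.00106·4.19e-07) = 4.745e+04 rad/s.
Step 3 — f₀ = ω₀/(2π) = 7552 Hz.
Step 4 — Series Q: Q = ω₀L/R = 4.745e+04·0.00106/64.6 = 0.7786.

(a) f₀ = 7552 Hz  (b) Q = 0.7786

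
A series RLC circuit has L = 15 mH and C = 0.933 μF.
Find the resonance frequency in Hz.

Step 1 — Resonance condition Im(Z)=0 gives ω₀ = 1/√(LC).
Step 2 — ω₀ = 1/√(0.015·9.33e-07) = 8453 rad/s.
Step 3 — f₀ = ω₀/(2π) = 1345 Hz.

f₀ = 1345 Hz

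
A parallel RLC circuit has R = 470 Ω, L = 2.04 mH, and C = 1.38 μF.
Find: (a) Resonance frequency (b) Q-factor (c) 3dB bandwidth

Step 1 — Resonance: ω₀ = 1/√(LC) = 1/√(0.00204·1.38e-06) = 1.885e+04 rad/s.
Step 2 — f₀ = ω₀/(2π) = 3000 Hz.
Step 3 — Parallel Q: Q = R/(ω₀L) = 470/(1.885e+04·0.00204) = 12.22.
Step 4 — Bandwidth: Δω = ω₀/Q = 1542 rad/s; BW = Δω/(2π) = 245.4 Hz.

(a) f₀ = 3000 Hz  (b) Q = 12.22  (c) BW = 245.4 Hz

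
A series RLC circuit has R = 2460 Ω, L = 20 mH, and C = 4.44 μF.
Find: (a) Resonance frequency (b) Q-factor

Step 1 — Resonance condition Im(Z)=0 gives ω₀ = 1/√(LC).
Step 2 — ω₀ = 1/√(0.02·4.44e-06) = 3356 rad/s.
Step 3 — f₀ = ω₀/(2π) = 534.1 Hz.
Step 4 — Series Q: Q = ω₀L/R = 3356·0.02/2460 = 0.02728.

(a) f₀ = 534.1 Hz  (b) Q = 0.02728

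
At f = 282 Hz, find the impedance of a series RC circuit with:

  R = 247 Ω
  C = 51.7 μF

Step 1 — Angular frequency: ω = 2π·f = 2π·282 = 1772 rad/s.
Step 2 — Component impedances:
  R: Z = R = 247 Ω
  C: Z = 1/(jωC) = -j/(ω·C) = 0 - j10.92 Ω
Step 3 — Series combination: Z_total = R + C = 247 - j10.92 Ω = 247.2∠-2.5° Ω.

Z = 247 - j10.92 Ω = 247.2∠-2.5° Ω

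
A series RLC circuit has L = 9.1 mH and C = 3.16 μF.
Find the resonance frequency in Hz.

Step 1 — Resonance condition Im(Z)=0 gives ω₀ = 1/√(LC).
Step 2 — ω₀ = 1/√(0.0091·3.16e-06) = 5897 rad/s.
Step 3 — f₀ = ω₀/(2π) = 938.5 Hz.

f₀ = 938.5 Hz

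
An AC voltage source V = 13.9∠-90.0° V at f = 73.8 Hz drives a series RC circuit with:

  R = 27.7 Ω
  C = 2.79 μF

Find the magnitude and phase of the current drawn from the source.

Step 1 — Angular frequency: ω = 2π·f = 2π·73.8 = 463.7 rad/s.
Step 2 — Component impedances:
  R: Z = R = 27.7 Ω
  C: Z = 1/(jωC) = -j/(ω·C) = 0 - j773 Ω
Step 3 — Series combination: Z_total = R + C = 27.7 - j773 Ω = 773.5∠-87.9° Ω.
Step 4 — Source phasor: V = 13.9∠-90.0° V = 0 - j13.9 V.
Step 5 — Ohm's law: I = V / Z_total = (0 - j13.9) / (27.7 - j773) = 0.01796 - j0.0006436 A.
Step 6 — Convert to polar: |I| = 0.01797 A, ∠I = -2.1°.

I = 0.01797∠-2.1° A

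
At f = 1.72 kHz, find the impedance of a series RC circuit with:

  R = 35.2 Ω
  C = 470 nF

Step 1 — Angular frequency: ω = 2π·f = 2π·1720 = 1.081e+04 rad/s.
Step 2 — Component impedances:
  R: Z = R = 35.2 Ω
  C: Z = 1/(jωC) = -j/(ω·C) = 0 - j196.9 Ω
Step 3 — Series combination: Z_total = R + C = 35.2 - j196.9 Ω = 200∠-79.9° Ω.

Z = 35.2 - j196.9 Ω = 200∠-79.9° Ω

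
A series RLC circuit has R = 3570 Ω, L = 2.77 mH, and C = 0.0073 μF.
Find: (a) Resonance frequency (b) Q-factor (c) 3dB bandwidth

Step 1 — Resonance condition Im(Z)=0 gives ω₀ = 1/√(LC).
Step 2 — ω₀ = 1/√(0.00277·7.3e-09) = 2.224e+05 rad/s.
Step 3 — f₀ = ω₀/(2π) = 3.539e+04 Hz.
Step 4 — Series Q: Q = ω₀L/R = 2.224e+05·0.00277/3570 = 0.1725.
Step 5 — 3dB bandwidth: Δω = ω₀/Q = 1.289e+06 rad/s; BW = Δω/(2π) = 2.051e+05 Hz.

(a) f₀ = 3.539e+04 Hz  (b) Q = 0.1725  (c) BW = 2.051e+05 Hz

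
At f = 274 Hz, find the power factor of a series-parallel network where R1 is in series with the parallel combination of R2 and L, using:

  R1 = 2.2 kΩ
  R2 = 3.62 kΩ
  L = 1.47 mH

Step 1 — Angular frequency: ω = 2π·f = 2π·274 = 1722 rad/s.
Step 2 — Component impedances:
  R1: Z = R = 2200 Ω
  R2: Z = R = 3620 Ω
  L: Z = jωL = j·1722·0.00147 = 0 + j2.531 Ω
Step 3 — Parallel branch: R2 || L = 1/(1/R2 + 1/L) = 0.001769 + j2.531 Ω.
Step 4 — Series with R1: Z_total = R1 + (R2 || L) = 2200 + j2.531 Ω = 2200∠0.1° Ω.
Step 5 — Power factor: PF = cos(φ) = Re(Z)/|Z| = 2200/2200 = 1.
Step 6 — Type: Im(Z) = 2.531 ⇒ lagging (phase φ = 0.1°).

PF = 1 (lagging, φ = 0.1°)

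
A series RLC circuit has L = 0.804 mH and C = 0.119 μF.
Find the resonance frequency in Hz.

Step 1 — Resonance condition Im(Z)=0 gives ω₀ = 1/√(LC).
Step 2 — ω₀ = 1/√(0.000804·1.19e-07) = 1.022e+05 rad/s.
Step 3 — f₀ = ω₀/(2π) = 1.627e+04 Hz.

f₀ = 1.627e+04 Hz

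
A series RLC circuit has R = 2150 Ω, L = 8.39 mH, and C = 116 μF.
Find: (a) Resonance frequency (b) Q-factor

Step 1 — Resonance condition Im(Z)=0 gives ω₀ = 1/√(LC).
Step 2 — ω₀ = 1/√(0.00839·0.000116) = 1014 rad/s.
Step 3 — f₀ = ω₀/(2π) = 161.3 Hz.
Step 4 — Series Q: Q = ω₀L/R = 1014·0.00839/2150 = 0.003956.

(a) f₀ = 161.3 Hz  (b) Q = 0.003956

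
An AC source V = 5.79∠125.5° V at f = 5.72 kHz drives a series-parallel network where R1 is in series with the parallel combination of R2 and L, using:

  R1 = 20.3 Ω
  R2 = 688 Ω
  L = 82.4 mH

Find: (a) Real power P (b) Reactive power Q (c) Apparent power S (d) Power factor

Step 1 — Angular frequency: ω = 2π·f = 2π·5720 = 3.594e+04 rad/s.
Step 2 — Component impedances:
  R1: Z = R = 20.3 Ω
  R2: Z = R = 688 Ω
  L: Z = jωL = j·3.594e+04·0.0824 = 0 + j2961 Ω
Step 3 — Parallel branch: R2 || L = 1/(1/R2 + 1/L) = 652.8 + j151.7 Ω.
Step 4 — Series with R1: Z_total = R1 + (R2 || L) = 673.1 + j151.7 Ω = 689.9∠12.7° Ω.
Step 5 — Source phasor: V = 5.79∠125.5° V = -3.362 + j4.714 V.
Step 6 — Current: I = V / Z = -0.003252 + j0.007736 A = 0.008392∠112.8° A.
Step 7 — Complex power: S = V·I* = 0.0474 + j0.01068 VA.
Step 8 — Real power: P = Re(S) = 0.0474 W.
Step 9 — Reactive power: Q = Im(S) = 0.01068 VAR.
Step 10 — Apparent power: |S| = 0.04859 VA.
Step 11 — Power factor: PF = P/|S| = 0.9755 (lagging).

(a) P = 0.0474 W  (b) Q = 0.01068 VAR  (c) S = 0.04859 VA  (d) PF = 0.9755 (lagging)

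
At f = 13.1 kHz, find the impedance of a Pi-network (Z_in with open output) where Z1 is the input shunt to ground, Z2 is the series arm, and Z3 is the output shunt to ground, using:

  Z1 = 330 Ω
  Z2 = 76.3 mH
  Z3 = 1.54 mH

Step 1 — Angular frequency: ω = 2π·f = 2π·1.31e+04 = 8.231e+04 rad/s.
Step 2 — Component impedances:
  Z1: Z = R = 330 Ω
  Z2: Z = jωL = j·8.231e+04·0.0763 = 0 + j6280 Ω
  Z3: Z = jωL = j·8.231e+04·0.00154 = 0 + j126.8 Ω
Step 3 — With open output, the series arm Z2 and the output shunt Z3 appear in series to ground: Z2 + Z3 = 0 + j6407 Ω.
Step 4 — Parallel with input shunt Z1: Z_in = Z1 || (Z2 + Z3) = 329.1 + j16.95 Ω = 329.6∠2.9° Ω.

Z = 329.1 + j16.95 Ω = 329.6∠2.9° Ω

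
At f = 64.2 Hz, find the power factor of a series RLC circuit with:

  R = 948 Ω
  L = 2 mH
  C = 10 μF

Step 1 — Angular frequency: ω = 2π·f = 2π·64.2 = 403.4 rad/s.
Step 2 — Component impedances:
  R: Z = R = 948 Ω
  L: Z = jωL = j·403.4·0.002 = 0 + j0.8068 Ω
  C: Z = 1/(jωC) = -j/(ω·C) = 0 - j247.9 Ω
Step 3 — Series combination: Z_total = R + L + C = 948 - j247.1 Ω = 979.7∠-14.6° Ω.
Step 4 — Power factor: PF = cos(φ) = Re(Z)/|Z| = 948/979.67 = 0.9677.
Step 5 — Type: Im(Z) = -247.1 ⇒ leading (phase φ = -14.6°).

PF = 0.9677 (leading, φ = -14.6°)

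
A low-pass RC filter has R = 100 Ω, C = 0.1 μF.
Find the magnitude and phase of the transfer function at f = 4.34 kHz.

Step 1 — Angular frequency: ω = 2π·4340 = 2.727e+04 rad/s.
Step 2 — Transfer function: H(jω) = 1/(1 + jωRC).
Step 3 — Denominator: 1 + jωRC = 1 + j·2.727e+04·100·1e-07 = 1 + j0.2727.
Step 4 — H = 0.9308 - j0.2538.
Step 5 — Magnitude: |H| = 0.9648 (-0.3 dB); phase: φ = -15.3°.

|H| = 0.9648 (-0.3 dB), φ = -15.3°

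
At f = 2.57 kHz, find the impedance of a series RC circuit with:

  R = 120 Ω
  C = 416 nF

Step 1 — Angular frequency: ω = 2π·f = 2π·2570 = 1.615e+04 rad/s.
Step 2 — Component impedances:
  R: Z = R = 120 Ω
  C: Z = 1/(jωC) = -j/(ω·C) = 0 - j148.9 Ω
Step 3 — Series combination: Z_total = R + C = 120 - j148.9 Ω = 191.2∠-51.1° Ω.

Z = 120 - j148.9 Ω = 191.2∠-51.1° Ω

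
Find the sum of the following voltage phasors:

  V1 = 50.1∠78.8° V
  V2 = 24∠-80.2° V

Step 1 — Convert each phasor to rectangular form:
  V1 = 50.1·(cos(78.8°) + j·sin(78.8°)) = 9.731 + j49.15 V
  V2 = 24·(cos(-80.2°) + j·sin(-80.2°)) = 4.085 - j23.65 V
Step 2 — Sum components: V_total = 13.82 + j25.5 V.
Step 3 — Convert to polar: |V_total| = 29 V, ∠V_total = 61.5°.

V_total = 29∠61.5° V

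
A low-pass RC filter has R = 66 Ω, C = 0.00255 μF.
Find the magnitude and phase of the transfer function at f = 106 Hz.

Step 1 — Angular frequency: ω = 2π·106 = 666 rad/s.
Step 2 — Transfer function: H(jω) = 1/(1 + jωRC).
Step 3 — Denominator: 1 + jωRC = 1 + j·666·66·2.55e-09 = 1 + j0.0001121.
Step 4 — H = 1 - j0.0001121.
Step 5 — Magnitude: |H| = 1 (-0.0 dB); phase: φ = -0.0°.

|H| = 1 (-0.0 dB), φ = -0.0°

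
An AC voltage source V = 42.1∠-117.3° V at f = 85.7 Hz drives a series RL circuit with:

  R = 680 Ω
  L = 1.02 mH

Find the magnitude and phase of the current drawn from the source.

Step 1 — Angular frequency: ω = 2π·f = 2π·85.7 = 538.5 rad/s.
Step 2 — Component impedances:
  R: Z = R = 680 Ω
  L: Z = jωL = j·538.5·0.00102 = 0 + j0.5492 Ω
Step 3 — Series combination: Z_total = R + L = 680 + j0.5492 Ω = 680∠0.0° Ω.
Step 4 — Source phasor: V = 42.1∠-117.3° V = -19.31 - j37.41 V.
Step 5 — Ohm's law: I = V / Z_total = (-19.31 - j37.41) / (680 + j0.5492) = -0.02844 - j0.05499 A.
Step 6 — Convert to polar: |I| = 0.06191 A, ∠I = -117.3°.

I = 0.06191∠-117.3° A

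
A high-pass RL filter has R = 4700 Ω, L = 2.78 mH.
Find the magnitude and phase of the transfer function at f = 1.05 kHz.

Step 1 — Angular frequency: ω = 2π·1050 = 6597 rad/s.
Step 2 — Transfer function: H(jω) = jωL/(R + jωL).
Step 3 — Numerator jωL = j·18.34; denominator R + jωL = 4700 + j18.34.
Step 4 — H = 1.523e-05 + j0.003902.
Step 5 — Magnitude: |H| = 0.003902 (-48.2 dB); phase: φ = 89.8°.

|H| = 0.003902 (-48.2 dB), φ = 89.8°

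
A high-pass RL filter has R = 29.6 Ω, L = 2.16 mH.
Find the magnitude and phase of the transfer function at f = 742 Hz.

Step 1 — Angular frequency: ω = 2π·742 = 4662 rad/s.
Step 2 — Transfer function: H(jω) = jωL/(R + jωL).
Step 3 — Numerator jωL = j·10.07; denominator R + jωL = 29.6 + j10.07.
Step 4 — H = 0.1037 + j0.3049.
Step 5 — Magnitude: |H| = 0.3221 (-9.8 dB); phase: φ = 71.2°.

|H| = 0.3221 (-9.8 dB), φ = 71.2°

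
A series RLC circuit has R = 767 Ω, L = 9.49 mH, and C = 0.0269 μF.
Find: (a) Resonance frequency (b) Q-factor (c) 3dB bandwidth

Step 1 — Resonance condition Im(Z)=0 gives ω₀ = 1/√(LC).
Step 2 — ω₀ = 1/√(0.00949·2.69e-08) = 6.259e+04 rad/s.
Step 3 — f₀ = ω₀/(2π) = 9961 Hz.
Step 4 — Series Q: Q = ω₀L/R = 6.259e+04·0.00949/767 = 0.7744.
Step 5 — 3dB bandwidth: Δω = ω₀/Q = 8.082e+04 rad/s; BW = Δω/(2π) = 1.286e+04 Hz.

(a) f₀ = 9961 Hz  (b) Q = 0.7744  (c) BW = 1.286e+04 Hz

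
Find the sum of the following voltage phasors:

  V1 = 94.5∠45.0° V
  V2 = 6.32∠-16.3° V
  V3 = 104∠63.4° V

Step 1 — Convert each phasor to rectangular form:
  V1 = 94.5·(cos(45.0°) + j·sin(45.0°)) = 66.82 + j66.82 V
  V2 = 6.32·(cos(-16.3°) + j·sin(-16.3°)) = 6.066 - j1.774 V
  V3 = 104·(cos(63.4°) + j·sin(63.4°)) = 46.57 + j92.99 V
Step 2 — Sum components: V_total = 119.5 + j158 V.
Step 3 — Convert to polar: |V_total| = 198.1 V, ∠V_total = 52.9°.

V_total = 198.1∠52.9° V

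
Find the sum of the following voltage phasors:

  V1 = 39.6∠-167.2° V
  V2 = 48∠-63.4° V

Step 1 — Convert each phasor to rectangular form:
  V1 = 39.6·(cos(-167.2°) + j·sin(-167.2°)) = -38.62 - j8.773 V
  V2 = 48·(cos(-63.4°) + j·sin(-63.4°)) = 21.49 - j42.92 V
Step 2 — Sum components: V_total = -17.12 - j51.69 V.
Step 3 — Convert to polar: |V_total| = 54.46 V, ∠V_total = -108.3°.

V_total = 54.46∠-108.3° V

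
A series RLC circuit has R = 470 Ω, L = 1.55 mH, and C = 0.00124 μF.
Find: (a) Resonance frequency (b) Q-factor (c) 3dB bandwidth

Step 1 — Resonance: ω₀ = 1/√(LC) = 1/√(0.00155·1.24e-09) = 7.213e+05 rad/s.
Step 2 — f₀ = ω₀/(2π) = 1.148e+05 Hz.
Step 3 — Series Q: Q = ω₀L/R = 7.213e+05·0.00155/470 = 2.379.
Step 4 — Bandwidth: Δω = ω₀/Q = 3.032e+05 rad/s; BW = Δω/(2π) = 4.826e+04 Hz.

(a) f₀ = 1.148e+05 Hz  (b) Q = 2.379  (c) BW = 4.826e+04 Hz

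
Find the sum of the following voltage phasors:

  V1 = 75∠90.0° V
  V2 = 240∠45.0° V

Step 1 — Convert each phasor to rectangular form:
  V1 = 75·(cos(90.0°) + j·sin(90.0°)) = 0 + j75 V
  V2 = 240·(cos(45.0°) + j·sin(45.0°)) = 169.7 + j169.7 V
Step 2 — Sum components: V_total = 169.7 + j244.7 V.
Step 3 — Convert to polar: |V_total| = 297.8 V, ∠V_total = 55.3°.

V_total = 297.8∠55.3° V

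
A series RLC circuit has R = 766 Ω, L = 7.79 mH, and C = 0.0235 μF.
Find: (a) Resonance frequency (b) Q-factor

Step 1 — Resonance condition Im(Z)=0 gives ω₀ = 1/√(LC).
Step 2 — ω₀ = 1/√(0.00779·2.35e-08) = 7.391e+04 rad/s.
Step 3 — f₀ = ω₀/(2π) = 1.176e+04 Hz.
Step 4 — Series Q: Q = ω₀L/R = 7.391e+04·0.00779/766 = 0.7516.

(a) f₀ = 1.176e+04 Hz  (b) Q = 0.7516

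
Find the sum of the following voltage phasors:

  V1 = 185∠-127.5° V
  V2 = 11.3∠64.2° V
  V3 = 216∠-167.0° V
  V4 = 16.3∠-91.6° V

Step 1 — Convert each phasor to rectangular form:
  V1 = 185·(cos(-127.5°) + j·sin(-127.5°)) = -112.6 - j146.8 V
  V2 = 11.3·(cos(64.2°) + j·sin(64.2°)) = 4.918 + j10.17 V
  V3 = 216·(cos(-167.0°) + j·sin(-167.0°)) = -210.5 - j48.59 V
  V4 = 16.3·(cos(-91.6°) + j·sin(-91.6°)) = -0.4551 - j16.29 V
Step 2 — Sum components: V_total = -318.6 - j201.5 V.
Step 3 — Convert to polar: |V_total| = 377 V, ∠V_total = -147.7°.

V_total = 377∠-147.7° V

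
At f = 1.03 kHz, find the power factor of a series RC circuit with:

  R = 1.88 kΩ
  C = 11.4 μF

Step 1 — Angular frequency: ω = 2π·f = 2π·1030 = 6472 rad/s.
Step 2 — Component impedances:
  R: Z = R = 1880 Ω
  C: Z = 1/(jωC) = -j/(ω·C) = 0 - j13.55 Ω
Step 3 — Series combination: Z_total = R + C = 1880 - j13.55 Ω = 1880∠-0.4° Ω.
Step 4 — Power factor: PF = cos(φ) = Re(Z)/|Z| = 1880/1880 = 1.
Step 5 — Type: Im(Z) = -13.55 ⇒ leading (phase φ = -0.4°).

PF = 1 (leading, φ = -0.4°)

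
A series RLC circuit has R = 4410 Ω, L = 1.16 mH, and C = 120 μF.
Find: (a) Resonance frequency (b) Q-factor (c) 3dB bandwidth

Step 1 — Resonance: ω₀ = 1/√(LC) = 1/√(0.00116·0.00012) = 2680 rad/s.
Step 2 — f₀ = ω₀/(2π) = 426.6 Hz.
Step 3 — Series Q: Q = ω₀L/R = 2680·0.00116/4410 = 0.000705.
Step 4 — Bandwidth: Δω = ω₀/Q = 3.802e+06 rad/s; BW = Δω/(2π) = 6.051e+05 Hz.

(a) f₀ = 426.6 Hz  (b) Q = 0.000705  (c) BW = 6.051e+05 Hz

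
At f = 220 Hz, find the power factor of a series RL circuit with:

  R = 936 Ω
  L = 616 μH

Step 1 — Angular frequency: ω = 2π·f = 2π·220 = 1382 rad/s.
Step 2 — Component impedances:
  R: Z = R = 936 Ω
  L: Z = jωL = j·1382·0.000616 = 0 + j0.8515 Ω
Step 3 — Series combination: Z_total = R + L = 936 + j0.8515 Ω = 936∠0.1° Ω.
Step 4 — Power factor: PF = cos(φ) = Re(Z)/|Z| = 936/936 = 1.
Step 5 — Type: Im(Z) = 0.8515 ⇒ lagging (phase φ = 0.1°).

PF = 1 (lagging, φ = 0.1°)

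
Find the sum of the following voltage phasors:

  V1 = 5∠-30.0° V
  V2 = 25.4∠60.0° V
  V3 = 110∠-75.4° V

Step 1 — Convert each phasor to rectangular form:
  V1 = 5·(cos(-30.0°) + j·sin(-30.0°)) = 4.33 - j2.5 V
  V2 = 25.4·(cos(60.0°) + j·sin(60.0°)) = 12.7 + j22 V
  V3 = 110·(cos(-75.4°) + j·sin(-75.4°)) = 27.73 - j106.4 V
Step 2 — Sum components: V_total = 44.76 - j86.95 V.
Step 3 — Convert to polar: |V_total| = 97.79 V, ∠V_total = -62.8°.

V_total = 97.79∠-62.8° V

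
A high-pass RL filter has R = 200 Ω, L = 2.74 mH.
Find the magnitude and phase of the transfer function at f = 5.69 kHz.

Step 1 — Angular frequency: ω = 2π·5690 = 3.575e+04 rad/s.
Step 2 — Transfer function: H(jω) = jωL/(R + jωL).
Step 3 — Numerator jωL = j·97.96; denominator R + jωL = 200 + j97.96.
Step 4 — H = 0.1935 + j0.395.
Step 5 — Magnitude: |H| = 0.4399 (-7.1 dB); phase: φ = 63.9°.

|H| = 0.4399 (-7.1 dB), φ = 63.9°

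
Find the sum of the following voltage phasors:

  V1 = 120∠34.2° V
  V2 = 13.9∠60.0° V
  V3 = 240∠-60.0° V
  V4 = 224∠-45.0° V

Step 1 — Convert each phasor to rectangular form:
  V1 = 120·(cos(34.2°) + j·sin(34.2°)) = 99.25 + j67.45 V
  V2 = 13.9·(cos(60.0°) + j·sin(60.0°)) = 6.95 + j12.04 V
  V3 = 240·(cos(-60.0°) + j·sin(-60.0°)) = 120 - j207.8 V
  V4 = 224·(cos(-45.0°) + j·sin(-45.0°)) = 158.4 - j158.4 V
Step 2 — Sum components: V_total = 384.6 - j286.8 V.
Step 3 — Convert to polar: |V_total| = 479.7 V, ∠V_total = -36.7°.

V_total = 479.7∠-36.7° V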